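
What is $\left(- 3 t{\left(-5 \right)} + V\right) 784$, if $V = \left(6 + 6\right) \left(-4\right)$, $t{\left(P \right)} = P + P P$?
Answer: $-84672$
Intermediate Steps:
$t{\left(P \right)} = P + P^{2}$
$V = -48$ ($V = 12 \left(-4\right) = -48$)
$\left(- 3 t{\left(-5 \right)} + V\right) 784 = \left(- 3 \left(- 5 \left(1 - 5\right)\right) - 48\right) 784 = \left(- 3 \left(\left(-5\right) \left(-4\right)\right) - 48\right) 784 = \left(\left(-3\right) 20 - 48\right) 784 = \left(-60 - 48\right) 784 = \left(-108\right) 784 = -84672$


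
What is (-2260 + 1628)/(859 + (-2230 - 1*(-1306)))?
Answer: 632/65 ≈ 9.7231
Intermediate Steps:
(-2260 + 1628)/(859 + (-2230 - 1*(-1306))) = -632/(859 + (-2230 + 1306)) = -632/(859 - 924) = -632/(-65) = -632*(-1/65) = 632/65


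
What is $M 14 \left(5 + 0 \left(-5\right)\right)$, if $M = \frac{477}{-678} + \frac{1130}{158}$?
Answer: $\frac{4029515}{8927} \approx 451.39$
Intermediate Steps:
$M = \frac{115129}{17854}$ ($M = 477 \left(- \frac{1}{678}\right) + 1130 \cdot \frac{1}{158} = - \frac{159}{226} + \frac{565}{79} = \frac{115129}{17854} \approx 6.4484$)
$M 14 \left(5 + 0 \left(-5\right)\right) = \frac{115129 \cdot 14 \left(5 + 0 \left(-5\right)\right)}{17854} = \frac{115129 \cdot 14 \left(5 + 0\right)}{17854} = \frac{115129 \cdot 14 \cdot 5}{17854} = \frac{115129}{17854} \cdot 70 = \frac{4029515}{8927}$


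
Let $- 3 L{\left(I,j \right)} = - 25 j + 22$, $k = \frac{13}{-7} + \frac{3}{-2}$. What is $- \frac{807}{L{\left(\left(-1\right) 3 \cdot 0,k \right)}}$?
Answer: $\frac{33894}{1483} \approx 22.855$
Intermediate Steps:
$k = - \frac{47}{14}$ ($k = 13 \left(- \frac{1}{7}\right) + 3 \left(- \frac{1}{2}\right) = - \frac{13}{7} - \frac{3}{2} = - \frac{47}{14} \approx -3.3571$)
$L{\left(I,j \right)} = - \frac{22}{3} + \frac{25 j}{3}$ ($L{\left(I,j \right)} = - \frac{- 25 j + 22}{3} = - \frac{22 - 25 j}{3} = - \frac{22}{3} + \frac{25 j}{3}$)
$- \frac{807}{L{\left(\left(-1\right) 3 \cdot 0,k \right)}} = - \frac{807}{- \frac{22}{3} + \frac{25}{3} \left(- \frac{47}{14}\right)} = - \frac{807}{- \frac{22}{3} - \frac{1175}{42}} = - \frac{807}{- \frac{1483}{42}} = \left(-807\right) \left(- \frac{42}{1483}\right) = \frac{33894}{1483}$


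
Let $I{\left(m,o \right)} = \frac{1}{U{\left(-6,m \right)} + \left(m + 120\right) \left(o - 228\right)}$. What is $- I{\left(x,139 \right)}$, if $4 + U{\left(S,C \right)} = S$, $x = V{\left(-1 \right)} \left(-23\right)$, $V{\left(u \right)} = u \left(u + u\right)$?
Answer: $\frac{1}{6596} \approx 0.00015161$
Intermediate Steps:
$V{\left(u \right)} = 2 u^{2}$ ($V{\left(u \right)} = u 2 u = 2 u^{2}$)
$x = -46$ ($x = 2 \left(-1\right)^{2} \left(-23\right) = 2 \cdot 1 \left(-23\right) = 2 \left(-23\right) = -46$)
$U{\left(S,C \right)} = -4 + S$
$I{\left(m,o \right)} = \frac{1}{-10 + \left(-228 + o\right) \left(120 + m\right)}$ ($I{\left(m,o \right)} = \frac{1}{\left(-4 - 6\right) + \left(m + 120\right) \left(o - 228\right)} = \frac{1}{-10 + \left(120 + m\right) \left(-228 + o\right)} = \frac{1}{-10 + \left(-228 + o\right) \left(120 + m\right)}$)
$- I{\left(x,139 \right)} = - \frac{1}{-27370 - -10488 + 120 \cdot 139 - 6394} = - \frac{1}{-27370 + 10488 + 16680 - 6394} = - \frac{1}{-6596} = \left(-1\right) \left(- \frac{1}{6596}\right) = \frac{1}{6596}$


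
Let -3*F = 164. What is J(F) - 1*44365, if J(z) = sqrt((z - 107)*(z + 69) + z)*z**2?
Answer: -44365 + 26896*I*sqrt(21347)/27 ≈ -44365.0 + 1.4554e+5*I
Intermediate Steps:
F = -164/3 (F = -1/3*164 = -164/3 ≈ -54.667)
J(z) = z**2*sqrt(z + (-107 + z)*(69 + z)) (J(z) = sqrt((-107 + z)*(69 + z) + z)*z**2 = sqrt(z + (-107 + z)*(69 + z))*z**2 = z**2*sqrt(z + (-107 + z)*(69 + z)))
J(F) - 1*44365 = (-164/3)**2*sqrt(-7383 + (-164/3)**2 - 37*(-164/3)) - 1*44365 = 26896*sqrt(-7383 + 26896/9 + 6068/3)/9 - 44365 = 26896*sqrt(-21347/9)/9 - 44365 = 26896*(I*sqrt(21347)/3)/9 - 44365 = 26896*I*sqrt(21347)/27 - 44365 = -44365 + 26896*I*sqrt(21347)/27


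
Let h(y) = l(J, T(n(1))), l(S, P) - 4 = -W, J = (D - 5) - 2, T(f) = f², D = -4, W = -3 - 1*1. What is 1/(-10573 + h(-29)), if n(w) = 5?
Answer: -1/10565 ≈ -9.4652e-5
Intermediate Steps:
W = -4 (W = -3 - 1 = -4)
J = -11 (J = (-4 - 5) - 2 = -9 - 2 = -11)
l(S, P) = 8 (l(S, P) = 4 - 1*(-4) = 4 + 4 = 8)
h(y) = 8
1/(-10573 + h(-29)) = 1/(-10573 + 8) = 1/(-10565) = -1/10565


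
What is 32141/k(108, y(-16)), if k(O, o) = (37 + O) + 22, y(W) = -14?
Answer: 32141/167 ≈ 192.46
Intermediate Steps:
k(O, o) = 59 + O
32141/k(108, y(-16)) = 32141/(59 + 108) = 32141/167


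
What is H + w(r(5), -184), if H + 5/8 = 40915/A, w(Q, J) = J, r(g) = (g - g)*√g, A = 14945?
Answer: -88761/488 ≈ -181.89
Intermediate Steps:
r(g) = 0 (r(g) = 0*√g = 0)
H = 1031/488 (H = -5/8 + 40915/14945 = -5/8 + 40915*(1/14945) = -5/8 + 167/61 = 1031/488 ≈ 2.1127)
H + w(r(5), -184) = 1031/488 - 184 = -88761/488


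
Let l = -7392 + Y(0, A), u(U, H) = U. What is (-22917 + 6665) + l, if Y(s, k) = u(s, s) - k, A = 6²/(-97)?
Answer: -2293432/97 ≈ -23644.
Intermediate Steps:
A = -36/97 (A = 36*(-1/97) = -36/97 ≈ -0.37113)
Y(s, k) = s - k
l = -716988/97 (l = -7392 + (0 - 1*(-36/97)) = -7392 + (0 + 36/97) = -7392 + 36/97 = -716988/97 ≈ -7391.6)
(-22917 + 6665) + l = (-22917 + 6665) - 716988/97 = -16252 - 716988/97 = -2293432/97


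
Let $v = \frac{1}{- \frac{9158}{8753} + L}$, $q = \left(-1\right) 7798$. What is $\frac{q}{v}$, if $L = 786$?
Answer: $- \frac{53577718600}{8753} \approx -6.1211 \cdot 10^{6}$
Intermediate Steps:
$q = -7798$
$v = \frac{8753}{6870700}$ ($v = \frac{1}{- \frac{9158}{8753} + 786} = \frac{1}{\frac{6870700}{8753}} = \frac{8753}{6870700} \approx 0.001274$)
$\frac{q}{v} = - \frac{7798}{\frac{8753}{6870700}} = \left(-7798\right) \frac{6870700}{8753} = - \frac{53577718600}{8753}$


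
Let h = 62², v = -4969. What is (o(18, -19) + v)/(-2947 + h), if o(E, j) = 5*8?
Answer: -1643/299 ≈ -5.4950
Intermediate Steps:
o(E, j) = 40
h = 3844
(o(18, -19) + v)/(-2947 + h) = (40 - 4969)/(-2947 + 3844) = -4929/897 = -4929*1/897 = -1643/299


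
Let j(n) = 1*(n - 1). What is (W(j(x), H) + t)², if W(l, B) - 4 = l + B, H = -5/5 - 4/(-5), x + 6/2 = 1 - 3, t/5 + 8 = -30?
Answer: 923521/25 ≈ 36941.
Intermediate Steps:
t = -190 (t = -40 + 5*(-30) = -40 - 150 = -190)
x = -5 (x = -3 + (1 - 3) = -3 - 2 = -5)
H = -⅕ (H = -5*⅕ - 4*(-⅕) = -1 + ⅘ = -⅕ ≈ -0.20000)
j(n) = -1 + n (j(n) = 1*(-1 + n) = -1 + n)
W(l, B) = 4 + B + l (W(l, B) = 4 + (l + B) = 4 + (B + l) = 4 + B + l)
(W(j(x), H) + t)² = ((4 - ⅕ + (-1 - 5)) - 190)² = ((4 - ⅕ - 6) - 190)² = (-11/5 - 190)² = (-961/5)² = 923521/25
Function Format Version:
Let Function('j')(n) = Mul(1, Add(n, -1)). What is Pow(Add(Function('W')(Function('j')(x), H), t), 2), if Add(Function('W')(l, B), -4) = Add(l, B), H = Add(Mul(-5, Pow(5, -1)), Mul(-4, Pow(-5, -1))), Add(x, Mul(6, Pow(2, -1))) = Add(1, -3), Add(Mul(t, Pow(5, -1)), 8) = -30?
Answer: Rational(923521, 25) ≈ 36941.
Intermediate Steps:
t = -190 (t = Add(-40, Mul(5, -30)) = Add(-40, -150) = -190)
x = -5 (x = Add(-3, Add(1, -3)) = Add(-3, -2) = -5)
H = Rational(-1, 5) (H = Add(Mul(-5, Rational(1, 5)), Mul(-4, Rational(-1, 5))) = Add(-1, Rational(4, 5)) = Rational(-1, 5) ≈ -0.20000)
Function('j')(n) = Add(-1, n) (Function('j')(n) = Mul(1, Add(-1, n)) = Add(-1, n))
Function('W')(l, B) = Add(4, B, l) (Function('W')(l, B) = Add(4, Add(l, B)) = Add(4, Add(B, l)) = Add(4, B, l))
Pow(Add(Function('W')(Function('j')(x), H), t), 2) = Pow(Add(Add(4, Rational(-1, 5), Add(-1, -5)), -190), 2) = Pow(Add(Add(4, Rational(-1, 5), -6), -190), 2) = Pow(Add(Rational(-11, 5), -190), 2) = Pow(Rational(-961, 5), 2) = Rational(923521, 25)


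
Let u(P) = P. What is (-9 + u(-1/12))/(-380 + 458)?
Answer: -109/936 ≈ -0.11645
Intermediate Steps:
(-9 + u(-1/12))/(-380 + 458) = (-9 - 1/12)/(-380 + 458) = (-9 - 1*1/12)/78 = (-9 - 1/12)*(1/78) = -109/12*1/78 = -109/936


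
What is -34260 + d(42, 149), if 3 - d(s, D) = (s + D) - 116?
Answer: -34332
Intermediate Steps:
d(s, D) = 119 - D - s (d(s, D) = 3 - ((s + D) - 116) = 3 - ((D + s) - 116) = 3 - (-116 + D + s) = 3 + (116 - D - s) = 119 - D - s)
-34260 + d(42, 149) = -34260 + (119 - 1*149 - 1*42) = -34260 + (119 - 149 - 42) = -34260 - 72 = -34332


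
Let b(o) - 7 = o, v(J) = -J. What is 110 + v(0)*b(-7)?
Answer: 110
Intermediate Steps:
b(o) = 7 + o
110 + v(0)*b(-7) = 110 + (-1*0)*(7 - 7) = 110 + 0*0 = 110 + 0 = 110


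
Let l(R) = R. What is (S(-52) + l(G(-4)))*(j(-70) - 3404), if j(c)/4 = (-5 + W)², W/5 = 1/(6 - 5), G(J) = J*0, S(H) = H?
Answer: 177008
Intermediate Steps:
G(J) = 0
W = 5 (W = 5/(6 - 5) = 5/1 = 5*1 = 5)
j(c) = 0 (j(c) = 4*(-5 + 5)² = 4*0² = 4*0 = 0)
(S(-52) + l(G(-4)))*(j(-70) - 3404) = (-52 + 0)*(0 - 3404) = -52*(-3404) = 177008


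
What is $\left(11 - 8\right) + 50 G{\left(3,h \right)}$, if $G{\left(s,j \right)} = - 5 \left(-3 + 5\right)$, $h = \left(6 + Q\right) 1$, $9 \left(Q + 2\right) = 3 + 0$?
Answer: $-497$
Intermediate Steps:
$Q = - \frac{5}{3}$ ($Q = -2 + \frac{3 + 0}{9} = -2 + \frac{1}{9} \cdot 3 = -2 + \frac{1}{3} = - \frac{5}{3} \approx -1.6667$)
$h = \frac{13}{3}$ ($h = \left(6 - \frac{5}{3}\right) 1 = \frac{13}{3} \cdot 1 = \frac{13}{3} \approx 4.3333$)
$G{\left(s,j \right)} = -10$ ($G{\left(s,j \right)} = \left(-5\right) 2 = -10$)
$\left(11 - 8\right) + 50 G{\left(3,h \right)} = \left(11 - 8\right) + 50 \left(-10\right) = 3 - 500 = -497$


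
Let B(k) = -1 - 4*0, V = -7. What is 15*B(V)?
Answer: -15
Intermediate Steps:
B(k) = -1 (B(k) = -1 + 0 = -1)
15*B(V) = 15*(-1) = -15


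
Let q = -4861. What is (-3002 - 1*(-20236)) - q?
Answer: 22095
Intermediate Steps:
(-3002 - 1*(-20236)) - q = (-3002 - 1*(-20236)) - 1*(-4861) = (-3002 + 20236) + 4861 = 17234 + 4861 = 22095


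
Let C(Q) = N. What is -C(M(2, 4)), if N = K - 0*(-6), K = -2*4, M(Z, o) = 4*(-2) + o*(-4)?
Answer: 8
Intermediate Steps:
M(Z, o) = -8 - 4*o
K = -8
N = -8 (N = -8 - 0*(-6) = -8 - 1*0 = -8 + 0 = -8)
C(Q) = -8
-C(M(2, 4)) = -1*(-8) = 8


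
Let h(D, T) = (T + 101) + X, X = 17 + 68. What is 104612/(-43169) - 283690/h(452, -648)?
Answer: 79209629/129507 ≈ 611.62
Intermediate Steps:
X = 85
h(D, T) = 186 + T (h(D, T) = (T + 101) + 85 = (101 + T) + 85 = 186 + T)
104612/(-43169) - 283690/h(452, -648) = 104612/(-43169) - 283690/(186 - 648) = 104612*(-1/43169) - 283690/(-462) = -104612/43169 - 283690*(-1/462) = -104612/43169 + 12895/21 = 79209629/129507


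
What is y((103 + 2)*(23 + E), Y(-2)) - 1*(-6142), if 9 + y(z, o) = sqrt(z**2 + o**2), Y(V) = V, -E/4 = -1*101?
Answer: 6133 + sqrt(2010177229) ≈ 50968.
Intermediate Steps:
E = 404 (E = -(-4)*101 = -4*(-101) = 404)
y(z, o) = -9 + sqrt(o**2 + z**2) (y(z, o) = -9 + sqrt(z**2 + o**2) = -9 + sqrt(o**2 + z**2))
y((103 + 2)*(23 + E), Y(-2)) - 1*(-6142) = (-9 + sqrt((-2)**2 + ((103 + 2)*(23 + 404))**2)) - 1*(-6142) = (-9 + sqrt(4 + (105*427)**2)) + 6142 = (-9 + sqrt(4 + 44835**2)) + 6142 = (-9 + sqrt(4 + 2010177225)) + 6142 = (-9 + sqrt(2010177229)) + 6142 = 6133 + sqrt(2010177229)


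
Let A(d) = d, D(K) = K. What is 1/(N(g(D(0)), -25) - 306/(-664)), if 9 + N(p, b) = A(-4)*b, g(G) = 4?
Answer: 332/30365 ≈ 0.010934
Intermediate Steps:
N(p, b) = -9 - 4*b
1/(N(g(D(0)), -25) - 306/(-664)) = 1/((-9 - 4*(-25)) - 306/(-664)) = 1/((-9 + 100) - 306*(-1/664)) = 1/(91 + 153/332) = 1/(30365/332) = 332/30365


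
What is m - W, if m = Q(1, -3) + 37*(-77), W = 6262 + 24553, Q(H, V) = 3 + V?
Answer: -33664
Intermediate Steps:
W = 30815
m = -2849 (m = (3 - 3) + 37*(-77) = 0 - 2849 = -2849)
m - W = -2849 - 1*30815 = -2849 - 30815 = -33664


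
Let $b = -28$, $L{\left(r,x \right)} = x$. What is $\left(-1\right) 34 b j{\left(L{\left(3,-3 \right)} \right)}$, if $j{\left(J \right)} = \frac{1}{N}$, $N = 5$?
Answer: $\frac{952}{5} \approx 190.4$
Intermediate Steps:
$j{\left(J \right)} = \frac{1}{5}$
$\left(-1\right) 34 b j{\left(L{\left(3,-3 \right)} \right)} = \left(-1\right) 34 \left(-28\right) \frac{1}{5} = \left(-34\right) \left(-28\right) \frac{1}{5} = 952 \cdot \frac{1}{5} = \frac{952}{5}$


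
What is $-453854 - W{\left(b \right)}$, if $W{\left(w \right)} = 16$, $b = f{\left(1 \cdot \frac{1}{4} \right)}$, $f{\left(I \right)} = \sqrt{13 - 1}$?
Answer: $-453870$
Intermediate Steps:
$f{\left(I \right)} = 2 \sqrt{3}$ ($f{\left(I \right)} = \sqrt{12} = 2 \sqrt{3}$)
$b = 2 \sqrt{3} \approx 3.4641$
$-453854 - W{\left(b \right)} = -453854 - 16 = -453870$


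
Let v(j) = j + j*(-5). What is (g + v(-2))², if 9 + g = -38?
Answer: 1521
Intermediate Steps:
g = -47 (g = -9 - 38 = -47)
v(j) = -4*j (v(j) = j - 5*j = -4*j)
(g + v(-2))² = (-47 - 4*(-2))² = (-47 + 8)² = (-39)² = 1521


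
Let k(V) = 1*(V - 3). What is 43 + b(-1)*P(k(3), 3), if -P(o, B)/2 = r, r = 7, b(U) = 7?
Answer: -55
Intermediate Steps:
k(V) = -3 + V (k(V) = 1*(-3 + V) = -3 + V)
P(o, B) = -14 (P(o, B) = -2*7 = -14)
43 + b(-1)*P(k(3), 3) = 43 + 7*(-14) = 43 - 98 = -55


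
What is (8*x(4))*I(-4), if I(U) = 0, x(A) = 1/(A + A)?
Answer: 0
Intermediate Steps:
x(A) = 1/(2*A)
(8*x(4))*I(-4) = (8*((½)/4))*0 = (8*((½)*(¼)))*0 = (8*(⅛))*0 = 1*0 = 0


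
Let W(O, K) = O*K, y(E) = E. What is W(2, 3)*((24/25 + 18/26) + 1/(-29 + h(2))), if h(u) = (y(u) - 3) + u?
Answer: 44133/4550 ≈ 9.6996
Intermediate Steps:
h(u) = -3 + 2*u (h(u) = (u - 3) + u = (-3 + u) + u = -3 + 2*u)
W(O, K) = K*O
W(2, 3)*((24/25 + 18/26) + 1/(-29 + h(2))) = (3*2)*((24/25 + 18/26) + 1/(-29 + (-3 + 2*2))) = 6*((24*(1/25) + 18*(1/26)) + 1/(-29 + (-3 + 4))) = 6*((24/25 + 9/13) + 1/(-29 + 1)) = 6*(537/325 + 1/(-28)) = 6*(537/325 - 1/28) = 6*(14711/9100) = 44133/4550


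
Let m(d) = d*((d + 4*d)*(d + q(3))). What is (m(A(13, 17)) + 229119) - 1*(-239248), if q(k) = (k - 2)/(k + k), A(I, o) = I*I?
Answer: 147757277/6 ≈ 2.4626e+7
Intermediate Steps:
A(I, o) = I²
q(k) = (-2 + k)/(2*k) (q(k) = (-2 + k)/((2*k)) = (-2 + k)*(1/(2*k)) = (-2 + k)/(2*k))
m(d) = 5*d²*(⅙ + d) (m(d) = d*((d + 4*d)*(d + (½)*(-2 + 3)/3)) = d*((5*d)*(d + (½)*(⅓)*1)) = d*((5*d)*(d + ⅙)) = d*((5*d)*(⅙ + d)) = d*(5*d*(⅙ + d)) = 5*d²*(⅙ + d))
(m(A(13, 17)) + 229119) - 1*(-239248) = ((13²)²*(⅚ + 5*13²) + 229119) - 1*(-239248) = (169²*(⅚ + 5*169) + 229119) + 239248 = (28561*(⅚ + 845) + 229119) + 239248 = (28561*(5075/6) + 229119) + 239248 = (144947075/6 + 229119) + 239248 = 146321789/6 + 239248 = 147757277/6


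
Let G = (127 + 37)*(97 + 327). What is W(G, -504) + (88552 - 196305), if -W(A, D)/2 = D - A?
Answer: 32327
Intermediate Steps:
G = 69536 (G = 164*424 = 69536)
W(A, D) = -2*D + 2*A (W(A, D) = -2*(D - A) = -2*D + 2*A)
W(G, -504) + (88552 - 196305) = (-2*(-504) + 2*69536) + (88552 - 196305) = (1008 + 139072) - 107753 = 140080 - 107753 = 32327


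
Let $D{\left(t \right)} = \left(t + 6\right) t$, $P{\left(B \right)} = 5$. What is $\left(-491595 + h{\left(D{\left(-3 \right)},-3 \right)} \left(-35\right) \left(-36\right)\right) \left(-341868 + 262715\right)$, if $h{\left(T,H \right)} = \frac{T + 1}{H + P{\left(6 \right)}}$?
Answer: $39310150155$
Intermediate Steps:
$D{\left(t \right)} = t \left(6 + t\right)$ ($D{\left(t \right)} = \left(6 + t\right) t = t \left(6 + t\right)$)
$h{\left(T,H \right)} = \frac{1 + T}{5 + H}$ ($h{\left(T,H \right)} = \frac{T + 1}{H + 5} = \frac{1 + T}{5 + H}$)
$\left(-491595 + h{\left(D{\left(-3 \right)},-3 \right)} \left(-35\right) \left(-36\right)\right) \left(-341868 + 262715\right) = \left(-491595 + \frac{1 - 3 \left(6 - 3\right)}{5 - 3} \left(-35\right) \left(-36\right)\right) \left(-341868 + 262715\right) = \left(-491595 + \frac{1 - 9}{2} \left(-35\right) \left(-36\right)\right) \left(-79153\right) = \left(-491595 + \frac{1}{2} \left(-8\right) \left(-35\right) \left(-36\right)\right) \left(-79153\right) = \left(-491595 + \left(-4\right) \left(-35\right) \left(-36\right)\right) \left(-79153\right) = \left(-491595 + 140 \left(-36\right)\right) \left(-79153\right) = \left(-491595 - 5040\right) \left(-79153\right) = \left(-496635\right) \left(-79153\right) = 39310150155$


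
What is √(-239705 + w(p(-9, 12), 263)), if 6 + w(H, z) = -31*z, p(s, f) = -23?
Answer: 2*I*√61966 ≈ 497.86*I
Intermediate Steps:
w(H, z) = -6 - 31*z
√(-239705 + w(p(-9, 12), 263)) = √(-239705 + (-6 - 31*263)) = √(-239705 + (-6 - 8153)) = √(-239705 - 8159) = √(-247864) = 2*I*√61966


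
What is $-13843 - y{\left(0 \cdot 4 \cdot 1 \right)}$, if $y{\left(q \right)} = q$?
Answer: $-13843$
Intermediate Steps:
$-13843 - y{\left(0 \cdot 4 \cdot 1 \right)} = -13843 - 0 \cdot 4 \cdot 1 = -13843 - 0 \cdot 1 = -13843 - 0 = -13843 + 0 = -13843$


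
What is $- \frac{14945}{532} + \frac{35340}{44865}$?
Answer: $- \frac{6206729}{227316} \approx -27.304$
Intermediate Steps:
$- \frac{14945}{532} + \frac{35340}{44865} = \left(-14945\right) \frac{1}{532} + 35340 \cdot \frac{1}{44865} = - \frac{2135}{76} + \frac{2356}{2991} = - \frac{6206729}{227316}$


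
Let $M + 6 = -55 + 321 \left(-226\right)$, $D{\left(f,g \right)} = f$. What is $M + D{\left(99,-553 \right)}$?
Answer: $-72508$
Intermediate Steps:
$M = -72607$ ($M = -6 + \left(-55 + 321 \left(-226\right)\right) = -6 - 72601 = -72607$)
$M + D{\left(99,-553 \right)} = -72607 + 99 = -72508$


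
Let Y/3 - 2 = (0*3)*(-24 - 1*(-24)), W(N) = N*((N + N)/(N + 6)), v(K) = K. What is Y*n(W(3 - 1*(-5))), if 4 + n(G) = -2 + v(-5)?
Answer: -66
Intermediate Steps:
W(N) = 2*N²/(6 + N) (W(N) = N*((2*N)/(6 + N)) = N*(2*N/(6 + N)) = 2*N²/(6 + N))
Y = 6 (Y = 6 + 3*((0*3)*(-24 - 1*(-24))) = 6 + 3*(0*(-24 + 24)) = 6 + 3*(0*0) = 6 + 3*0 = 6 + 0 = 6)
n(G) = -11 (n(G) = -4 + (-2 - 5) = -4 - 7 = -11)
Y*n(W(3 - 1*(-5))) = 6*(-11) = -66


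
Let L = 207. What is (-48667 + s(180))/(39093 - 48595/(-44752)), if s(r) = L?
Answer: -2168681920/1749538531 ≈ -1.2396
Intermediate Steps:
s(r) = 207
(-48667 + s(180))/(39093 - 48595/(-44752)) = (-48667 + 207)/(39093 - 48595/(-44752)) = -48460/(39093 - 48595*(-1/44752)) = -48460/(39093 + 48595/44752) = -48460/1749538531/44752 = -48460*44752/1749538531 = -2168681920/1749538531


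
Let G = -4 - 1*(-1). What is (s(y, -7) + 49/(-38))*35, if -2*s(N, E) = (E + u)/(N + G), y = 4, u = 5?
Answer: -385/38 ≈ -10.132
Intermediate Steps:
G = -3 (G = -4 + 1 = -3)
s(N, E) = -(5 + E)/(2*(-3 + N)) (s(N, E) = -(E + 5)/(2*(N - 3)) = -(5 + E)/(2*(-3 + N)))
(s(y, -7) + 49/(-38))*35 = ((-5 - 1*(-7))/(2*(-3 + 4)) + 49/(-38))*35 = ((½)*(-5 + 7)/1 + 49*(-1/38))*35 = ((½)*1*2 - 49/38)*35 = (1 - 49/38)*35 = -11/38*35 = -385/38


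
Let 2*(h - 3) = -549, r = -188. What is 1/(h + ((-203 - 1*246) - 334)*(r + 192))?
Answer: -2/6807 ≈ -0.00029382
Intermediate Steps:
h = -543/2 (h = 3 + (½)*(-549) = 3 - 549/2 = -543/2 ≈ -271.50)
1/(h + ((-203 - 1*246) - 334)*(r + 192)) = 1/(-543/2 + ((-203 - 1*246) - 334)*(-188 + 192)) = 1/(-543/2 + ((-203 - 246) - 334)*4) = 1/(-543/2 + (-449 - 334)*4) = 1/(-543/2 - 783*4) = 1/(-543/2 - 3132) = 1/(-6807/2) = -2/6807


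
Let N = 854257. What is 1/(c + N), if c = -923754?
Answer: -1/69497 ≈ -1.4389e-5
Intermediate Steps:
1/(c + N) = 1/(-923754 + 854257) = 1/(-69497) = -1/69497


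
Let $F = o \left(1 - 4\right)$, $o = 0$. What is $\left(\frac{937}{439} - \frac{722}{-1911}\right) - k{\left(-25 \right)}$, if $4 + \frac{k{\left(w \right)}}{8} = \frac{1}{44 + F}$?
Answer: $\frac{316808365}{9228219} \approx 34.33$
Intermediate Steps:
$F = 0$ ($F = 0 \left(1 - 4\right) = 0 \left(-3\right) = 0$)
$k{\left(w \right)} = - \frac{350}{11}$ ($k{\left(w \right)} = -32 + \frac{8}{44 + 0} = -32 + \frac{8}{44} = -32 + 8 \cdot \frac{1}{44} = -32 + \frac{2}{11} = - \frac{350}{11}$)
$\left(\frac{937}{439} - \frac{722}{-1911}\right) - k{\left(-25 \right)} = \left(\frac{937}{439} - \frac{722}{-1911}\right) - - \frac{350}{11} = \left(937 \cdot \frac{1}{439} - - \frac{722}{1911}\right) + \frac{350}{11} = \left(\frac{937}{439} + \frac{722}{1911}\right) + \frac{350}{11} = \frac{2107565}{838929} + \frac{350}{11} = \frac{316808365}{9228219}$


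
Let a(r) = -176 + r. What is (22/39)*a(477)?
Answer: 6622/39 ≈ 169.79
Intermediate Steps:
(22/39)*a(477) = (22/39)*(-176 + 477) = (22*(1/39))*301 = (22/39)*301 = 6622/39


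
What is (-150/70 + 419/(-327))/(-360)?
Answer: 3919/412020 ≈ 0.0095117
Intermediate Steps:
(-150/70 + 419/(-327))/(-360) = (-150*1/70 + 419*(-1/327))*(-1/360) = (-15/7 - 419/327)*(-1/360) = -7838/2289*(-1/360) = 3919/412020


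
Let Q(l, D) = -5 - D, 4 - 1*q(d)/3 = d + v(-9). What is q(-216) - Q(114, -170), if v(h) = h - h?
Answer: 495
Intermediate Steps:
v(h) = 0
q(d) = 12 - 3*d (q(d) = 12 - 3*(d + 0) = 12 - 3*d)
q(-216) - Q(114, -170) = (12 - 3*(-216)) - (-5 - 1*(-170)) = (12 + 648) - (-5 + 170) = 660 - 1*165 = 660 - 165 = 495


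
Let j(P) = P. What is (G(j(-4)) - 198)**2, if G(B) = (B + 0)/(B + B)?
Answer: 156025/4 ≈ 39006.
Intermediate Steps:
G(B) = 1/2 (G(B) = B/((2*B)) = B*(1/(2*B)) = 1/2)
(G(j(-4)) - 198)**2 = (1/2 - 198)**2 = (-395/2)**2 = 156025/4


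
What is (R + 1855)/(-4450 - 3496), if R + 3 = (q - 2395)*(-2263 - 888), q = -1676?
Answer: -12829573/7946 ≈ -1614.6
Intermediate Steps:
R = 12827718 (R = -3 + (-1676 - 2395)*(-2263 - 888) = -3 - 4071*(-3151) = -3 + 12827721 = 12827718)
(R + 1855)/(-4450 - 3496) = (12827718 + 1855)/(-4450 - 3496) = 12829573/(-7946) = 12829573*(-1/7946) = -12829573/7946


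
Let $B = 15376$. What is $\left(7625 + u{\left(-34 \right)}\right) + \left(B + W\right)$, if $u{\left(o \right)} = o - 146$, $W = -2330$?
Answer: $20491$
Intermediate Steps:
$u{\left(o \right)} = -146 + o$
$\left(7625 + u{\left(-34 \right)}\right) + \left(B + W\right) = \left(7625 - 180\right) + \left(15376 - 2330\right) = \left(7625 - 180\right) + 13046 = 7445 + 13046 = 20491$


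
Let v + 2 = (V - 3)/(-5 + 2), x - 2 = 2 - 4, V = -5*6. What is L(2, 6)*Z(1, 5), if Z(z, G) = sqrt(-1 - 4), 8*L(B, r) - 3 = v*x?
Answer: 3*I*sqrt(5)/8 ≈ 0.83853*I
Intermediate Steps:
V = -30
x = 0 (x = 2 + (2 - 4) = 2 - 2 = 0)
v = 9 (v = -2 + (-30 - 3)/(-5 + 2) = -2 - 33/(-3) = -2 - 33*(-1/3) = -2 + 11 = 9)
L(B, r) = 3/8 (L(B, r) = 3/8 + (9*0)/8 = 3/8 + (1/8)*0 = 3/8 + 0 = 3/8)
Z(z, G) = I*sqrt(5) (Z(z, G) = sqrt(-5) = I*sqrt(5))
L(2, 6)*Z(1, 5) = 3*(I*sqrt(5))/8 = 3*I*sqrt(5)/8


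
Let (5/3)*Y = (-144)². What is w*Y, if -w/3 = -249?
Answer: 46469376/5 ≈ 9.2939e+6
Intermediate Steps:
Y = 62208/5 (Y = (⅗)*(-144)² = (⅗)*20736 = 62208/5 ≈ 12442.)
w = 747 (w = -3*(-249) = 747)
w*Y = 747*(62208/5) = 46469376/5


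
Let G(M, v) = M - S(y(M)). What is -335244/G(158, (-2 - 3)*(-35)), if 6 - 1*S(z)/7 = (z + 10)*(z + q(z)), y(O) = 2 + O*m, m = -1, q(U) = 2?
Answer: -83811/39376 ≈ -2.1285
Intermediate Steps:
y(O) = 2 - O (y(O) = 2 + O*(-1) = 2 - O)
S(z) = 42 - 7*(2 + z)*(10 + z) (S(z) = 42 - 7*(z + 10)*(z + 2) = 42 - 7*(10 + z)*(2 + z) = 42 - 7*(2 + z)*(10 + z))
G(M, v) = 266 - 83*M + 7*(2 - M)² (G(M, v) = M - (-98 - 84*(2 - M) - 7*(2 - M)²) = M - (-98 + (-168 + 84*M) - 7*(2 - M)²) = M - (-266 - 7*(2 - M)² + 84*M) = M + (266 - 84*M + 7*(2 - M)²) = 266 - 83*M + 7*(2 - M)²)
-335244/G(158, (-2 - 3)*(-35)) = -335244/(294 - 111*158 + 7*158²) = -335244/(294 - 17538 + 7*24964) = -335244/(294 - 17538 + 174748) = -335244/157504 = -335244*1/157504 = -83811/39376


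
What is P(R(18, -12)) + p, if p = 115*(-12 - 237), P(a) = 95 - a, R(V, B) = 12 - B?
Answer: -28564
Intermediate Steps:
p = -28635 (p = 115*(-249) = -28635)
P(R(18, -12)) + p = (95 - (12 - 1*(-12))) - 28635 = (95 - (12 + 12)) - 28635 = (95 - 1*24) - 28635 = (95 - 24) - 28635 = 71 - 28635 = -28564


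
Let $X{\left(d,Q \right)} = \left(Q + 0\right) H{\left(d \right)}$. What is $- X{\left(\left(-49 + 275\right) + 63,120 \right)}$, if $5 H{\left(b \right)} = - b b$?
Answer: $2004504$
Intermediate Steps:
$H{\left(b \right)} = - \frac{b^{2}}{5}$ ($H{\left(b \right)} = \frac{- b b}{5} = \frac{\left(-1\right) b^{2}}{5} = - \frac{b^{2}}{5}$)
$X{\left(d,Q \right)} = - \frac{Q d^{2}}{5}$ ($X{\left(d,Q \right)} = \left(Q + 0\right) \left(- \frac{d^{2}}{5}\right) = Q \left(- \frac{d^{2}}{5}\right) = - \frac{Q d^{2}}{5}$)
$- X{\left(\left(-49 + 275\right) + 63,120 \right)} = - \frac{\left(-1\right) 120 \left(\left(-49 + 275\right) + 63\right)^{2}}{5} = - \frac{\left(-1\right) 120 \left(226 + 63\right)^{2}}{5} = - \frac{\left(-1\right) 120 \cdot 289^{2}}{5} = - \frac{\left(-1\right) 120 \cdot 83521}{5} = \left(-1\right) \left(-2004504\right) = 2004504$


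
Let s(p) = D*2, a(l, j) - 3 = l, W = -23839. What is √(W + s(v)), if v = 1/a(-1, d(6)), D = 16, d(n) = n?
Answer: I*√23807 ≈ 154.3*I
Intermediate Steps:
a(l, j) = 3 + l
v = ½ (v = 1/(3 - 1) = 1/2 = ½ ≈ 0.50000)
s(p) = 32 (s(p) = 16*2 = 32)
√(W + s(v)) = √(-23839 + 32) = √(-23807) = I*√23807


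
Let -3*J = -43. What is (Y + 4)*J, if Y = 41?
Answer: 645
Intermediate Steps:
J = 43/3 (J = -⅓*(-43) = 43/3 ≈ 14.333)
(Y + 4)*J = (41 + 4)*(43/3) = 45*(43/3) = 645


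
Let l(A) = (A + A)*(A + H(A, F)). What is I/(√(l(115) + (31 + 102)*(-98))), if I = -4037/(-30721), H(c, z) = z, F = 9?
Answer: 4037*√15486/475745406 ≈ 0.0010560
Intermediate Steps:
l(A) = 2*A*(9 + A) (l(A) = (A + A)*(A + 9) = (2*A)*(9 + A) = 2*A*(9 + A))
I = 4037/30721 (I = -4037*(-1/30721) = 4037/30721 ≈ 0.13141)
I/(√(l(115) + (31 + 102)*(-98))) = 4037/(30721*(√(2*115*(9 + 115) + (31 + 102)*(-98)))) = 4037/(30721*(√(2*115*124 + 133*(-98)))) = 4037/(30721*(√(28520 - 13034))) = 4037/(30721*(√15486)) = 4037*(√15486/15486)/30721 = 4037*√15486/475745406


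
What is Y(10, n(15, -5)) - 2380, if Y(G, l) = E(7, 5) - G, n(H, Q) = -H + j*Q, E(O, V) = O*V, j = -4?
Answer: -2355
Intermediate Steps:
n(H, Q) = -H - 4*Q
Y(G, l) = 35 - G (Y(G, l) = 7*5 - G = 35 - G)
Y(10, n(15, -5)) - 2380 = (35 - 1*10) - 2380 = (35 - 10) - 2380 = 25 - 2380 = -2355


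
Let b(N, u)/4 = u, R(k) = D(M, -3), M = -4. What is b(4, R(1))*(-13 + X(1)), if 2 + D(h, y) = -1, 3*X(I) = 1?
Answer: 152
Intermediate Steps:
X(I) = ⅓ (X(I) = (⅓)*1 = ⅓)
D(h, y) = -3 (D(h, y) = -2 - 1 = -3)
R(k) = -3
b(N, u) = 4*u
b(4, R(1))*(-13 + X(1)) = (4*(-3))*(-13 + ⅓) = -12*(-38/3) = 152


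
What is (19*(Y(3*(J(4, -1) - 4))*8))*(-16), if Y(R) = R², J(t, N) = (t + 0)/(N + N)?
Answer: -787968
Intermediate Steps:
J(t, N) = t/(2*N) (J(t, N) = t/((2*N)) = t*(1/(2*N)) = t/(2*N))
(19*(Y(3*(J(4, -1) - 4))*8))*(-16) = (19*((3*((½)*4/(-1) - 4))²*8))*(-16) = (19*((3*((½)*4*(-1) - 4))²*8))*(-16) = (19*((3*(-2 - 4))²*8))*(-16) = (19*((3*(-6))²*8))*(-16) = (19*((-18)²*8))*(-16) = (19*(324*8))*(-16) = (19*2592)*(-16) = 49248*(-16) = -787968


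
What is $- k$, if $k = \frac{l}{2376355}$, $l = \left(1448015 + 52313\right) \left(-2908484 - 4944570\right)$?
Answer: $\frac{11782156801712}{2376355} \approx 4.9581 \cdot 10^{6}$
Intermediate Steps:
$l = -11782156801712$ ($l = 1500328 \left(-7853054\right) = -11782156801712$)
$k = - \frac{11782156801712}{2376355} \approx -4.9581 \cdot 10^{6}$
$- k = \left(-1\right) \left(- \frac{11782156801712}{2376355}\right) = \frac{11782156801712}{2376355}$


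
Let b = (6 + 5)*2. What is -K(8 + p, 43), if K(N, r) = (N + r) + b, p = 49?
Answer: -122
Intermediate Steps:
b = 22 (b = 11*2 = 22)
K(N, r) = 22 + N + r (K(N, r) = (N + r) + 22 = 22 + N + r)
-K(8 + p, 43) = -(22 + (8 + 49) + 43) = -(22 + 57 + 43) = -1*122 = -122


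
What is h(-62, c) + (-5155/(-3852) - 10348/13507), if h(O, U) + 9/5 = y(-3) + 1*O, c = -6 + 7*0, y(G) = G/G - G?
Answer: -1185216907/20011140 ≈ -59.228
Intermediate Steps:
y(G) = 1 - G
c = -6 (c = -6 + 0 = -6)
h(O, U) = 11/5 + O (h(O, U) = -9/5 + ((1 - 1*(-3)) + 1*O) = -9/5 + ((1 + 3) + O) = -9/5 + (4 + O) = 11/5 + O)
h(-62, c) + (-5155/(-3852) - 10348/13507) = (11/5 - 62) + (-5155/(-3852) - 10348/13507) = -299/5 + (-5155*(-1/3852) - 10348*1/13507) = -299/5 + (5155/3852 - 796/1039) = -299/5 + 2289853/4002228 = -1185216907/20011140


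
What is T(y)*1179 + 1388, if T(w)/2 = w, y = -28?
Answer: -64636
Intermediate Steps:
T(w) = 2*w
T(y)*1179 + 1388 = (2*(-28))*1179 + 1388 = -56*1179 + 1388 = -66024 + 1388 = -64636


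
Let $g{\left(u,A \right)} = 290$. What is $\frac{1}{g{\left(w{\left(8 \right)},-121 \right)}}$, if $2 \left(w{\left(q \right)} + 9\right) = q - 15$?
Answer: $\frac{1}{290} \approx 0.0034483$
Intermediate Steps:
$w{\left(q \right)} = - \frac{33}{2} + \frac{q}{2}$ ($w{\left(q \right)} = -9 + \frac{q - 15}{2} = -9 + \frac{-15 + q}{2} = -9 + \left(- \frac{15}{2} + \frac{q}{2}\right) = - \frac{33}{2} + \frac{q}{2}$)
$\frac{1}{g{\left(w{\left(8 \right)},-121 \right)}} = \frac{1}{290}$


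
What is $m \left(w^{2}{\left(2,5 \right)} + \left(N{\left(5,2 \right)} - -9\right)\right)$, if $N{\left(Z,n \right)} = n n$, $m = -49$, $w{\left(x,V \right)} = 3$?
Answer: $-1078$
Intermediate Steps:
$N{\left(Z,n \right)} = n^{2}$
$m \left(w^{2}{\left(2,5 \right)} + \left(N{\left(5,2 \right)} - -9\right)\right) = - 49 \left(3^{2} + \left(2^{2} - -9\right)\right) = - 49 \left(9 + \left(4 + 9\right)\right) = - 49 \left(9 + 13\right) = \left(-49\right) 22 = -1078$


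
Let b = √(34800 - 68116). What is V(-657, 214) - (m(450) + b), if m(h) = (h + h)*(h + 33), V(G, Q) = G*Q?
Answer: -575298 - 2*I*√8329 ≈ -5.753e+5 - 182.53*I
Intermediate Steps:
m(h) = 2*h*(33 + h) (m(h) = (2*h)*(33 + h) = 2*h*(33 + h))
b = 2*I*√8329 (b = √(-33316) = 2*I*√8329 ≈ 182.53*I)
V(-657, 214) - (m(450) + b) = -657*214 - (2*450*(33 + 450) + 2*I*√8329) = -140598 - (2*450*483 + 2*I*√8329) = -140598 - (434700 + 2*I*√8329) = -140598 + (-434700 - 2*I*√8329) = -575298 - 2*I*√8329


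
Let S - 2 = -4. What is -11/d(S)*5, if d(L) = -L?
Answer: -55/2 ≈ -27.500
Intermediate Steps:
S = -2 (S = 2 - 4 = -2)
-11/d(S)*5 = -11/((-1*(-2)))*5 = -11/2*5 = -55/2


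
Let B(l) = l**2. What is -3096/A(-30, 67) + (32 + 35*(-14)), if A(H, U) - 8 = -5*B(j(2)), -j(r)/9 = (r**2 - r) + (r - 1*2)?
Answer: -183800/403 ≈ -456.08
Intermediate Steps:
j(r) = 18 - 9*r**2 (j(r) = -9*((r**2 - r) + (r - 1*2)) = -9*((r**2 - r) + (r - 2)) = -9*((r**2 - r) + (-2 + r)) = -9*(-2 + r**2) = 18 - 9*r**2)
A(H, U) = -1612 (A(H, U) = 8 - 5*(18 - 9*2**2)**2 = 8 - 5*(18 - 9*4)**2 = 8 - 5*(18 - 36)**2 = 8 - 5*(-18)**2 = 8 - 5*324 = 8 - 1620 = -1612)
-3096/A(-30, 67) + (32 + 35*(-14)) = -3096/(-1612) + (32 + 35*(-14)) = -3096*(-1/1612) + (32 - 490) = 774/403 - 458 = -183800/403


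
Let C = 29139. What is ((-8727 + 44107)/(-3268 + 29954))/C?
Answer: 17690/388801677 ≈ 4.5499e-5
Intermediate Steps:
((-8727 + 44107)/(-3268 + 29954))/C = ((-8727 + 44107)/(-3268 + 29954))/29139 = (35380/26686)*(1/29139) = (35380*(1/26686))*(1/29139) = (17690/13343)*(1/29139) = 17690/388801677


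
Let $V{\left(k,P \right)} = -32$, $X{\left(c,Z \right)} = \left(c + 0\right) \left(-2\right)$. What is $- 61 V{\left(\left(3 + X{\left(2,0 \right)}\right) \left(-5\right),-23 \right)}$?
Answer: $1952$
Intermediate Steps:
$X{\left(c,Z \right)} = - 2 c$ ($X{\left(c,Z \right)} = c \left(-2\right) = - 2 c$)
$- 61 V{\left(\left(3 + X{\left(2,0 \right)}\right) \left(-5\right),-23 \right)} = \left(-61\right) \left(-32\right) = 1952$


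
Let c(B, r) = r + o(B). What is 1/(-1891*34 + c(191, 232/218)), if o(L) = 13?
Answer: -109/7006513 ≈ -1.5557e-5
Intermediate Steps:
c(B, r) = 13 + r (c(B, r) = r + 13 = 13 + r)
1/(-1891*34 + c(191, 232/218)) = 1/(-1891*34 + (13 + 232/218)) = 1/(-64294 + (13 + 232*(1/218))) = 1/(-64294 + (13 + 116/109)) = 1/(-64294 + 1533/109) = 1/(-7006513/109) = -109/7006513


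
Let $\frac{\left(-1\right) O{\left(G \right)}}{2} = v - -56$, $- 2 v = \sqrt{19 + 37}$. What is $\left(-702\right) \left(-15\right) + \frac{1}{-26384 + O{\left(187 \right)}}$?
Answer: $\frac{924057461538}{87754745} - \frac{\sqrt{14}}{351018980} \approx 10530.0$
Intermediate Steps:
$v = - \sqrt{14}$ ($v = - \frac{\sqrt{19 + 37}}{2} = - \frac{\sqrt{56}}{2} = - \frac{2 \sqrt{14}}{2} = - \sqrt{14} \approx -3.7417$)
$O{\left(G \right)} = -112 + 2 \sqrt{14}$ ($O{\left(G \right)} = - 2 \left(- \sqrt{14} - -56\right) = - 2 \left(- \sqrt{14} + 56\right) = - 2 \left(56 - \sqrt{14}\right) = -112 + 2 \sqrt{14}$)
$\left(-702\right) \left(-15\right) + \frac{1}{-26384 + O{\left(187 \right)}} = \left(-702\right) \left(-15\right) + \frac{1}{-26384 - \left(112 - 2 \sqrt{14}\right)} = 10530 + \frac{1}{-26496 + 2 \sqrt{14}}$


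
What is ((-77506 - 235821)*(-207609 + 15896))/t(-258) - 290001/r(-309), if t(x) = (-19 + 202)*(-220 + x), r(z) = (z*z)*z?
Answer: -196916589941867945/286755604794 ≈ -6.8671e+5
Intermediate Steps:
r(z) = z³ (r(z) = z²*z = z³)
t(x) = -40260 + 183*x (t(x) = 183*(-220 + x) = -40260 + 183*x)
((-77506 - 235821)*(-207609 + 15896))/t(-258) - 290001/r(-309) = ((-77506 - 235821)*(-207609 + 15896))/(-40260 + 183*(-258)) - 290001/((-309)³) = (-313327*(-191713))/(-40260 - 47214) - 290001/(-29503629) = 60068859151/(-87474) - 290001*(-1/29503629) = 60068859151*(-1/87474) + 96667/9834543 = -60068859151/87474 + 96667/9834543 = -196916589941867945/286755604794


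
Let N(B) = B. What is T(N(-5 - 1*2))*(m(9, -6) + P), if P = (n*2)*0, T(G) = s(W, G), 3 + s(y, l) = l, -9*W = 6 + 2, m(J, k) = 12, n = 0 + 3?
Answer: -120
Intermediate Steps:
n = 3
W = -8/9 (W = -(6 + 2)/9 = -1/9*8 = -8/9 ≈ -0.88889)
s(y, l) = -3 + l
T(G) = -3 + G
P = 0 (P = (3*2)*0 = 6*0 = 0)
T(N(-5 - 1*2))*(m(9, -6) + P) = (-3 + (-5 - 1*2))*(12 + 0) = (-3 + (-5 - 2))*12 = (-3 - 7)*12 = -10*12 = -120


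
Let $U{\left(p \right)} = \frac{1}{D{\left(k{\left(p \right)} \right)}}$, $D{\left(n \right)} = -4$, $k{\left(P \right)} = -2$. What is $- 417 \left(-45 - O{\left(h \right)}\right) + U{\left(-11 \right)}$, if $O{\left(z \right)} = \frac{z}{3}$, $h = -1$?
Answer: $\frac{74503}{4} \approx 18626.0$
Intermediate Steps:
$O{\left(z \right)} = \frac{z}{3}$ ($O{\left(z \right)} = z \frac{1}{3} = \frac{z}{3}$)
$U{\left(p \right)} = - \frac{1}{4}$ ($U{\left(p \right)} = \frac{1}{-4} = - \frac{1}{4}$)
$- 417 \left(-45 - O{\left(h \right)}\right) + U{\left(-11 \right)} = - 417 \left(-45 - \frac{1}{3} \left(-1\right)\right) - \frac{1}{4} = - 417 \left(-45 - - \frac{1}{3}\right) - \frac{1}{4} = - 417 \left(-45 + \frac{1}{3}\right) - \frac{1}{4} = \left(-417\right) \left(- \frac{134}{3}\right) - \frac{1}{4} = 18626 - \frac{1}{4} = \frac{74503}{4}$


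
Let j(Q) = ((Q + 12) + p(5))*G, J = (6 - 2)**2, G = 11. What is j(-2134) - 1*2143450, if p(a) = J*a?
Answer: -2165912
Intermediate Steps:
J = 16 (J = 4**2 = 16)
p(a) = 16*a
j(Q) = 1012 + 11*Q (j(Q) = ((Q + 12) + 16*5)*11 = ((12 + Q) + 80)*11 = (92 + Q)*11 = 1012 + 11*Q)
j(-2134) - 1*2143450 = (1012 + 11*(-2134)) - 1*2143450 = (1012 - 23474) - 2143450 = -22462 - 2143450 = -2165912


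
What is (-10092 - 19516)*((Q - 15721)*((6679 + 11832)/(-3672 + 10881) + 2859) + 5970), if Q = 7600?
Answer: 1652969362972672/2403 ≈ 6.8788e+11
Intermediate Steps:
(-10092 - 19516)*((Q - 15721)*((6679 + 11832)/(-3672 + 10881) + 2859) + 5970) = (-10092 - 19516)*((7600 - 15721)*((6679 + 11832)/(-3672 + 10881) + 2859) + 5970) = -29608*(-8121*(18511/7209 + 2859) + 5970) = -29608*(-8121*20629042/7209 + 5970) = -29608*(-55842816694/2403 + 5970) = -29608*(-55828470784/2403) = 1652969362972672/2403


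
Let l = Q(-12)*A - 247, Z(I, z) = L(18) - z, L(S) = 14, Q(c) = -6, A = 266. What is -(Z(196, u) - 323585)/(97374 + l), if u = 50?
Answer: 323621/95531 ≈ 3.3876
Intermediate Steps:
Z(I, z) = 14 - z
l = -1843 (l = -6*266 - 247 = -1596 - 247 = -1843)
-(Z(196, u) - 323585)/(97374 + l) = -((14 - 1*50) - 323585)/(97374 - 1843) = -((14 - 50) - 323585)/95531 = -(-36 - 323585)/95531 = -(-323621)/95531 = -1*(-323621/95531) = 323621/95531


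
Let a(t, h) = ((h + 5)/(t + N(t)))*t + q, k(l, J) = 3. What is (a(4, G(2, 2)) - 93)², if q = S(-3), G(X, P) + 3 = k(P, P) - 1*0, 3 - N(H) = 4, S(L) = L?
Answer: 71824/9 ≈ 7980.4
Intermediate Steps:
N(H) = -1 (N(H) = 3 - 1*4 = 3 - 4 = -1)
G(X, P) = 0 (G(X, P) = -3 + (3 - 1*0) = -3 + (3 + 0) = -3 + 3 = 0)
q = -3
a(t, h) = -3 + t*(5 + h)/(-1 + t) (a(t, h) = ((h + 5)/(t - 1))*t - 3 = ((5 + h)/(-1 + t))*t - 3 = t*(5 + h)/(-1 + t) - 3 = -3 + t*(5 + h)/(-1 + t))
(a(4, G(2, 2)) - 93)² = ((3 + 2*4 + 0*4)/(-1 + 4) - 93)² = ((3 + 8 + 0)/3 - 93)² = ((⅓)*11 - 93)² = (11/3 - 93)² = (-268/3)² = 71824/9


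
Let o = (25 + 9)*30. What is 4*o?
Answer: 4080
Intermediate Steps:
o = 1020 (o = 34*30 = 1020)
4*o = 4*1020 = 4080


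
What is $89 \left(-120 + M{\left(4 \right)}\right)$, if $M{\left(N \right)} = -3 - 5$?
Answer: $-11392$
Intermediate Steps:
$M{\left(N \right)} = -8$
$89 \left(-120 + M{\left(4 \right)}\right) = 89 \left(-120 - 8\right) = 89 \left(-128\right) = -11392$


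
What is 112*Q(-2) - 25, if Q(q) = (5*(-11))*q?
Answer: 12295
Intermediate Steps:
Q(q) = -55*q
112*Q(-2) - 25 = 112*(-55*(-2)) - 25 = 112*110 - 25 = 12320 - 25 = 12295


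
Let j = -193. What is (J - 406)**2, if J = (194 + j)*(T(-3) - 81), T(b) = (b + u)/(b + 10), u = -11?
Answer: 239121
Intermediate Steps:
T(b) = (-11 + b)/(10 + b) (T(b) = (b - 11)/(b + 10) = (-11 + b)/(10 + b))
J = -83 (J = (194 - 193)*((-11 - 3)/(10 - 3) - 81) = 1*(-14/7 - 81) = 1*((1/7)*(-14) - 81) = 1*(-2 - 81) = 1*(-83) = -83)
(J - 406)**2 = (-83 - 406)**2 = (-489)**2 = 239121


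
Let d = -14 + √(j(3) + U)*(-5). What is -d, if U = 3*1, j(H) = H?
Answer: 14 + 5*√6 ≈ 26.247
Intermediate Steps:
U = 3
d = -14 - 5*√6 (d = -14 + √(3 + 3)*(-5) = -14 + √6*(-5) = -14 - 5*√6 ≈ -26.247)
-d = -(-14 - 5*√6) = 14 + 5*√6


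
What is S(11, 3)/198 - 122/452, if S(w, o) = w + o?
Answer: -4457/22374 ≈ -0.19920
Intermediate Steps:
S(w, o) = o + w
S(11, 3)/198 - 122/452 = (3 + 11)/198 - 122/452 = 14*(1/198) - 122*1/452 = 7/99 - 61/226 = -4457/22374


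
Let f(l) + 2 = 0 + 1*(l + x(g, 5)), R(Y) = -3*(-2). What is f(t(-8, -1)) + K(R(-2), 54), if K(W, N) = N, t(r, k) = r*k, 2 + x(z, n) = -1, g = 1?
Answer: 57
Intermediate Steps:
x(z, n) = -3 (x(z, n) = -2 - 1 = -3)
t(r, k) = k*r
R(Y) = 6
f(l) = -5 + l (f(l) = -2 + (0 + 1*(l - 3)) = -2 + (0 + 1*(-3 + l)) = -2 + (0 + (-3 + l)) = -2 + (-3 + l) = -5 + l)
f(t(-8, -1)) + K(R(-2), 54) = (-5 - 1*(-8)) + 54 = (-5 + 8) + 54 = 3 + 54 = 57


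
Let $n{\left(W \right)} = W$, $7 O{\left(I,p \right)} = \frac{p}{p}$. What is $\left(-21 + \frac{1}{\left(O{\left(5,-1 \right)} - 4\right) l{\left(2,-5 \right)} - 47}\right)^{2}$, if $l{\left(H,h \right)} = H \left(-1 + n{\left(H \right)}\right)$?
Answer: $\frac{64802500}{146689} \approx 441.77$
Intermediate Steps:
$O{\left(I,p \right)} = \frac{1}{7}$ ($O{\left(I,p \right)} = \frac{p \frac{1}{p}}{7} = \frac{1}{7} \cdot 1 = \frac{1}{7}$)
$l{\left(H,h \right)} = H \left(-1 + H\right)$
$\left(-21 + \frac{1}{\left(O{\left(5,-1 \right)} - 4\right) l{\left(2,-5 \right)} - 47}\right)^{2} = \left(-21 + \frac{1}{\left(\frac{1}{7} - 4\right) 2 \left(-1 + 2\right) - 47}\right)^{2} = \left(-21 + \frac{1}{- \frac{27 \cdot 2 \cdot 1}{7} - 47}\right)^{2} = \left(-21 + \frac{1}{\left(- \frac{27}{7}\right) 2 - 47}\right)^{2} = \left(-21 + \frac{1}{- \frac{54}{7} - 47}\right)^{2} = \left(-21 + \frac{1}{- \frac{383}{7}}\right)^{2} = \left(-21 - \frac{7}{383}\right)^{2} = \left(- \frac{8050}{383}\right)^{2} = \frac{64802500}{146689}$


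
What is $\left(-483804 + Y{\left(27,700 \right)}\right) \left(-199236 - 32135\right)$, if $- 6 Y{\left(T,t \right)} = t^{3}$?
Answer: $\frac{40015941145852}{3} \approx 1.3339 \cdot 10^{13}$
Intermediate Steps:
$Y{\left(T,t \right)} = - \frac{t^{3}}{6}$
$\left(-483804 + Y{\left(27,700 \right)}\right) \left(-199236 - 32135\right) = \left(-483804 - \frac{700^{3}}{6}\right) \left(-199236 - 32135\right) = \left(-483804 - \frac{171500000}{3}\right) \left(-231371\right) = \left(- \frac{172951412}{3}\right) \left(-231371\right) = \frac{40015941145852}{3}$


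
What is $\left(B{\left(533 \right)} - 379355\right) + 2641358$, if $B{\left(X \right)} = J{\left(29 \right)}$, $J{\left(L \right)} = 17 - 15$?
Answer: $2262005$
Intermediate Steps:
$J{\left(L \right)} = 2$ ($J{\left(L \right)} = 17 - 15 = 2$)
$B{\left(X \right)} = 2$
$\left(B{\left(533 \right)} - 379355\right) + 2641358 = \left(2 - 379355\right) + 2641358 = -379353 + 2641358 = 2262005$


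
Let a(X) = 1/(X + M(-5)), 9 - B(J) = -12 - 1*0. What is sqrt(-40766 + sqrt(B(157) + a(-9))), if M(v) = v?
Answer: sqrt(-7990136 + 14*sqrt(4102))/14 ≈ 201.89*I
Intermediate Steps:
B(J) = 21 (B(J) = 9 - (-12 - 1*0) = 9 - (-12 + 0) = 9 - 1*(-12) = 9 + 12 = 21)
a(X) = 1/(-5 + X) (a(X) = 1/(X - 5) = 1/(-5 + X))
sqrt(-40766 + sqrt(B(157) + a(-9))) = sqrt(-40766 + sqrt(21 + 1/(-5 - 9))) = sqrt(-40766 + sqrt(21 + 1/(-14))) = sqrt(-40766 + sqrt(21 - 1/14)) = sqrt(-40766 + sqrt(293/14)) = sqrt(-40766 + sqrt(4102)/14)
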